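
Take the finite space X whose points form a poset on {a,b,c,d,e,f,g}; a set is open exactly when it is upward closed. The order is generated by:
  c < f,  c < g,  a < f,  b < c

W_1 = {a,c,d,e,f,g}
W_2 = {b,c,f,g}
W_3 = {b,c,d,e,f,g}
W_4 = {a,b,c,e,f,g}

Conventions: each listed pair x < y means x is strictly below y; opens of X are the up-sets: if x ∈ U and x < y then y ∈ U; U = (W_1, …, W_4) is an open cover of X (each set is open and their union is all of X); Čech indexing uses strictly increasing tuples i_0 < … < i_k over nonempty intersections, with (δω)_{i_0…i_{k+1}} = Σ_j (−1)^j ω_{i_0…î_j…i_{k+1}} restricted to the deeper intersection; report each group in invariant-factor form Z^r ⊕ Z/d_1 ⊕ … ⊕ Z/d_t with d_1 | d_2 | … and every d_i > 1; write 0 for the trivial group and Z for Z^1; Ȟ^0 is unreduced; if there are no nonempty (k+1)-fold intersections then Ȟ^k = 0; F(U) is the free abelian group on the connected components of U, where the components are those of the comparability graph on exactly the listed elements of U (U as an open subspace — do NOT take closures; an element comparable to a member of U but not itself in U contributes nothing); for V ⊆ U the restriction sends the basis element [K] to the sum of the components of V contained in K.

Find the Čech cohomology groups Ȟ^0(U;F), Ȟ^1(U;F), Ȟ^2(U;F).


Ȟ^0 = Z^3, Ȟ^1 = 0 and Ȟ^2 = 0

cover nerve:
  W12={c,f,g} W13={c,d,e,f,g} W14={a,c,e,f,g} W23={b,c,f,g} W24={b,c,f,g} W34={b,c,e,f,g}
  W123={c,f,g} W124={c,f,g} W134={c,e,f,g} W234={b,c,f,g}
  W1234={c,f,g}
components per intersection:
  W1: {a,c,f,g} {d} {e}
  W2: {b,c,f,g}
  W3: {b,c,f,g} {d} {e}
  W4: {a,b,c,f,g} {e}
  W12: {c,f,g}
  W13: {c,f,g} {d} {e}
  W14: {a,c,f,g} {e}
  W23: {b,c,f,g}
  W24: {b,c,f,g}
  W34: {b,c,f,g} {e}
  W123: {c,f,g}
  W124: {c,f,g}
  W134: {c,f,g} {e}
  W234: {b,c,f,g}
  W1234: {c,f,g}
C dims 9,10,5,1; δ0: rk 6, SNF 1^6; δ1: rk 4, SNF 1^4; δ2: rk 1, SNF 1^1
Ȟ^0: (9−6)−0=3 ⇒ Z^3
Ȟ^1: (10−4)−6=0 ⇒ 0
Ȟ^2: (5−1)−4=0 ⇒ 0


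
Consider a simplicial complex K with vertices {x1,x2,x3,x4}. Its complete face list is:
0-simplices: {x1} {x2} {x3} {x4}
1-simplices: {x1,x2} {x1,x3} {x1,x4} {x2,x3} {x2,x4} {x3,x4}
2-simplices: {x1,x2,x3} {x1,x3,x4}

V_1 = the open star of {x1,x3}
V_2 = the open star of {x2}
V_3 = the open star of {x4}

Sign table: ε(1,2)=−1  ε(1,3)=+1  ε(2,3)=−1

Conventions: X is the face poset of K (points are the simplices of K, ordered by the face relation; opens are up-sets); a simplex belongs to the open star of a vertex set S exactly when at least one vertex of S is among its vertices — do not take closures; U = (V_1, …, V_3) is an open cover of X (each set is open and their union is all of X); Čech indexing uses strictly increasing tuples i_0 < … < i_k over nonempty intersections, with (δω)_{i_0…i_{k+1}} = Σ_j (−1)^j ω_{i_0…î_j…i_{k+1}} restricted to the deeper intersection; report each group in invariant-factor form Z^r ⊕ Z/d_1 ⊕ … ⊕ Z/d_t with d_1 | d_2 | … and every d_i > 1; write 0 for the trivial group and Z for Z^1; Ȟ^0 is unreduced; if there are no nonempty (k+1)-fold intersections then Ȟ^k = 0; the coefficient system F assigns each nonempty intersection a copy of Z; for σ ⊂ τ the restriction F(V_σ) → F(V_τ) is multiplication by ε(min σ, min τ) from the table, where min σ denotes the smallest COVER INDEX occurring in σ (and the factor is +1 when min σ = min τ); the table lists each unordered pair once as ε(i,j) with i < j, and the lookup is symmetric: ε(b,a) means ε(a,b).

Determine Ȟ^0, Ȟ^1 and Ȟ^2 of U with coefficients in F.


Ȟ^0(U;F) ≅ Z,  Ȟ^1(U;F) ≅ Z,  Ȟ^2(U;F) ≅ 0

nonempty overlaps:
  V1={{x1},{x3},{x1,x2},{x1,x3},{x1,x4},{x2,x3},{x3,x4},{x1,x2,x3},{x1,x3,x4}} V2={{x2},{x1,x2},{x2,x3},{x2,x4},{x1,x2,x3}} V3={{x4},{x1,x4},{x2,x4},{x3,x4},{x1,x3,x4}}
  V12={{x1,x2},{x2,x3},{x1,x2,x3}} V13={{x1,x4},{x3,x4},{x1,x3,x4}} V23={{x2,x4}}
C dims 3,3; δ0: rk 2, SNF 1^2
degree 0: 3−2−0 = 1 → Ȟ^0 ≅ Z
degree 1: 3−0−2 = 1 → Ȟ^1 ≅ Z
degree 2: 0−0−0 = 0 → Ȟ^2 ≅ 0


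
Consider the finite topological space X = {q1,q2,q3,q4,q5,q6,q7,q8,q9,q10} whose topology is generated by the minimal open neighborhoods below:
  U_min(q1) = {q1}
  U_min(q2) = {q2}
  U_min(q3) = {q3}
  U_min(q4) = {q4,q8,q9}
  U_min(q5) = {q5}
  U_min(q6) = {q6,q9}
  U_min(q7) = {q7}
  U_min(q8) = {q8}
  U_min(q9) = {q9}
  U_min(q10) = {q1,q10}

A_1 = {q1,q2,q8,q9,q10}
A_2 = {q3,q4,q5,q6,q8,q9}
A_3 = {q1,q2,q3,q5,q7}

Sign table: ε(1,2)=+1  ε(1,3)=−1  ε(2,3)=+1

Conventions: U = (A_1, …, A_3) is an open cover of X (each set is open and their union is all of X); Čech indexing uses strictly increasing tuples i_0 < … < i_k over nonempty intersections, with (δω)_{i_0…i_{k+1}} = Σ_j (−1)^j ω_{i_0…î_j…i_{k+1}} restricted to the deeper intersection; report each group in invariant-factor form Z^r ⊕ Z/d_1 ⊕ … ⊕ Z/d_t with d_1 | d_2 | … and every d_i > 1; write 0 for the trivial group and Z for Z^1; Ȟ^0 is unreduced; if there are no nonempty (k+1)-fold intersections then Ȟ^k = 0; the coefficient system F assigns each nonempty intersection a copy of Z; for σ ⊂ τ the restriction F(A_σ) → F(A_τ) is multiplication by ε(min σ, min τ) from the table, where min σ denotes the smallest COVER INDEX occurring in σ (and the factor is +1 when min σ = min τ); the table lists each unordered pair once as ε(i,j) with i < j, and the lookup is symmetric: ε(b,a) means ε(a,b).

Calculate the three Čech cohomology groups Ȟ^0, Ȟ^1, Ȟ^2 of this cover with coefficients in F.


nerve simplices:
  A12={q8,q9} A13={q1,q2} A23={q3,q5}
C dims 3,3; δ0: rk 3, SNF 1^2·2
degree 0: 3−3−0 = 0 → Ȟ^0 ≅ 0
degree 1: 3−0−3 = 0 plus torsion [2] → Ȟ^1 ≅ Z/2
degree 2: 0−0−0 = 0 → Ȟ^2 ≅ 0

Ȟ^0 ≅ 0, Ȟ^1 ≅ Z/2 and Ȟ^2 ≅ 0


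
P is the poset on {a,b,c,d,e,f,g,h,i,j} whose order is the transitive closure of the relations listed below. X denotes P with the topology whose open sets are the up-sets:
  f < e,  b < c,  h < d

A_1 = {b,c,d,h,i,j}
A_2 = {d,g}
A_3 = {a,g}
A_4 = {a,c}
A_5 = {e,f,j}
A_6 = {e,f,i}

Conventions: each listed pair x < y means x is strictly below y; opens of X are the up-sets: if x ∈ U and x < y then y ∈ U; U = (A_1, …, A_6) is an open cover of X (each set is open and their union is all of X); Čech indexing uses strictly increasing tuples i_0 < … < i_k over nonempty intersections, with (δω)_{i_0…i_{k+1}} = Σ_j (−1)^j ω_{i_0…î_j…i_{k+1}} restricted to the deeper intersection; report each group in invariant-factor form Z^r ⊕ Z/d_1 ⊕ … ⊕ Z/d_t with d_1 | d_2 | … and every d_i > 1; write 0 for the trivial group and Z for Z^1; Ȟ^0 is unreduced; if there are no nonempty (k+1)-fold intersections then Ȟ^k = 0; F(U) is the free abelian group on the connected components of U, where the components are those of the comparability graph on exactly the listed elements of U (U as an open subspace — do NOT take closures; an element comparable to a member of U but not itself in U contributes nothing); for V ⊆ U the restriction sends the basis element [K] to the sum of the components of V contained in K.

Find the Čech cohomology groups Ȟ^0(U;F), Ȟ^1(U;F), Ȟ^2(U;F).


Ȟ^0(U;F) ≅ Z^7,  Ȟ^1(U;F) ≅ 0,  Ȟ^2(U;F) ≅ 0

cover nerve:
  A12={d} A14={c} A15={j} A16={i} A23={g} A34={a} A56={e,f}
components per intersection:
  A1: {b,c} {d,h} {i} {j}
  A2: {d} {g}
  A3: {a} {g}
  A4: {a} {c}
  A5: {e,f} {j}
  A6: {e,f} {i}
  A12: {d}
  A14: {c}
  A15: {j}
  A16: {i}
  A23: {g}
  A34: {a}
  A56: {e,f}
C dims 14,7; δ0: rk 7, SNF 1^7
Ȟ^0: (14−7)−0=7 ⇒ Z^7
Ȟ^1: (7−0)−7=0 ⇒ 0
Ȟ^2: (0−0)−0=0 ⇒ 0


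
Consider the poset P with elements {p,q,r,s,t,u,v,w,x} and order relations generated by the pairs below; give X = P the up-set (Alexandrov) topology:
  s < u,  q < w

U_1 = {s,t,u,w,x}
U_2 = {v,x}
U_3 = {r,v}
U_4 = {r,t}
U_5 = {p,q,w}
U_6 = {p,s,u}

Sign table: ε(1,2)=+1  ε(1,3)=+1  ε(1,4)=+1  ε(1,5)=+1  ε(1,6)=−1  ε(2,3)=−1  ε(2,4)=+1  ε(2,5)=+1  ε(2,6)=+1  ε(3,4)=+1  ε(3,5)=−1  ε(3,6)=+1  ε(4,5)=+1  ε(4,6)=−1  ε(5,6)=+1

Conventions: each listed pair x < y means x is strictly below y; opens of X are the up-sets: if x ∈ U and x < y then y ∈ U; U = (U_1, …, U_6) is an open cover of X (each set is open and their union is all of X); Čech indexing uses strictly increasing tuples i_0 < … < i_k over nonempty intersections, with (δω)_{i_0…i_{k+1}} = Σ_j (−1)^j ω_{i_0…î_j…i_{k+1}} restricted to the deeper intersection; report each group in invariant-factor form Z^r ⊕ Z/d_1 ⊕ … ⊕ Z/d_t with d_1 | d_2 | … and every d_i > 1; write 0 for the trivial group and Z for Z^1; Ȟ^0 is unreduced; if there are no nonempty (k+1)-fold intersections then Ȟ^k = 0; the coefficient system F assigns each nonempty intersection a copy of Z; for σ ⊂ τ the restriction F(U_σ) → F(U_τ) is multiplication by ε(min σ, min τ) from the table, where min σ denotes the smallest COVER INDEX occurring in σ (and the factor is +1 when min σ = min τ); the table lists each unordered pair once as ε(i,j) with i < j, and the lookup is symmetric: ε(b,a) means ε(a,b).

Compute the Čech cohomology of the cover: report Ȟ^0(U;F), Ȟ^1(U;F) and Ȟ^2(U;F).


nonempty overlaps:
  U12={x} U14={t} U15={w} U16={s,u} U23={v} U34={r} U56={p}
C dims 6,7; δ0: rk 6, SNF 1^5·2
degree 0: 6−6−0 = 0 → Ȟ^0 ≅ 0
degree 1: 7−0−6 = 1 plus torsion [2] → Ȟ^1 ≅ Z ⊕ Z/2
degree 2: 0−0−0 = 0 → Ȟ^2 ≅ 0

Ȟ^0 = 0,  Ȟ^1 = Z ⊕ Z/2,  Ȟ^2 = 0


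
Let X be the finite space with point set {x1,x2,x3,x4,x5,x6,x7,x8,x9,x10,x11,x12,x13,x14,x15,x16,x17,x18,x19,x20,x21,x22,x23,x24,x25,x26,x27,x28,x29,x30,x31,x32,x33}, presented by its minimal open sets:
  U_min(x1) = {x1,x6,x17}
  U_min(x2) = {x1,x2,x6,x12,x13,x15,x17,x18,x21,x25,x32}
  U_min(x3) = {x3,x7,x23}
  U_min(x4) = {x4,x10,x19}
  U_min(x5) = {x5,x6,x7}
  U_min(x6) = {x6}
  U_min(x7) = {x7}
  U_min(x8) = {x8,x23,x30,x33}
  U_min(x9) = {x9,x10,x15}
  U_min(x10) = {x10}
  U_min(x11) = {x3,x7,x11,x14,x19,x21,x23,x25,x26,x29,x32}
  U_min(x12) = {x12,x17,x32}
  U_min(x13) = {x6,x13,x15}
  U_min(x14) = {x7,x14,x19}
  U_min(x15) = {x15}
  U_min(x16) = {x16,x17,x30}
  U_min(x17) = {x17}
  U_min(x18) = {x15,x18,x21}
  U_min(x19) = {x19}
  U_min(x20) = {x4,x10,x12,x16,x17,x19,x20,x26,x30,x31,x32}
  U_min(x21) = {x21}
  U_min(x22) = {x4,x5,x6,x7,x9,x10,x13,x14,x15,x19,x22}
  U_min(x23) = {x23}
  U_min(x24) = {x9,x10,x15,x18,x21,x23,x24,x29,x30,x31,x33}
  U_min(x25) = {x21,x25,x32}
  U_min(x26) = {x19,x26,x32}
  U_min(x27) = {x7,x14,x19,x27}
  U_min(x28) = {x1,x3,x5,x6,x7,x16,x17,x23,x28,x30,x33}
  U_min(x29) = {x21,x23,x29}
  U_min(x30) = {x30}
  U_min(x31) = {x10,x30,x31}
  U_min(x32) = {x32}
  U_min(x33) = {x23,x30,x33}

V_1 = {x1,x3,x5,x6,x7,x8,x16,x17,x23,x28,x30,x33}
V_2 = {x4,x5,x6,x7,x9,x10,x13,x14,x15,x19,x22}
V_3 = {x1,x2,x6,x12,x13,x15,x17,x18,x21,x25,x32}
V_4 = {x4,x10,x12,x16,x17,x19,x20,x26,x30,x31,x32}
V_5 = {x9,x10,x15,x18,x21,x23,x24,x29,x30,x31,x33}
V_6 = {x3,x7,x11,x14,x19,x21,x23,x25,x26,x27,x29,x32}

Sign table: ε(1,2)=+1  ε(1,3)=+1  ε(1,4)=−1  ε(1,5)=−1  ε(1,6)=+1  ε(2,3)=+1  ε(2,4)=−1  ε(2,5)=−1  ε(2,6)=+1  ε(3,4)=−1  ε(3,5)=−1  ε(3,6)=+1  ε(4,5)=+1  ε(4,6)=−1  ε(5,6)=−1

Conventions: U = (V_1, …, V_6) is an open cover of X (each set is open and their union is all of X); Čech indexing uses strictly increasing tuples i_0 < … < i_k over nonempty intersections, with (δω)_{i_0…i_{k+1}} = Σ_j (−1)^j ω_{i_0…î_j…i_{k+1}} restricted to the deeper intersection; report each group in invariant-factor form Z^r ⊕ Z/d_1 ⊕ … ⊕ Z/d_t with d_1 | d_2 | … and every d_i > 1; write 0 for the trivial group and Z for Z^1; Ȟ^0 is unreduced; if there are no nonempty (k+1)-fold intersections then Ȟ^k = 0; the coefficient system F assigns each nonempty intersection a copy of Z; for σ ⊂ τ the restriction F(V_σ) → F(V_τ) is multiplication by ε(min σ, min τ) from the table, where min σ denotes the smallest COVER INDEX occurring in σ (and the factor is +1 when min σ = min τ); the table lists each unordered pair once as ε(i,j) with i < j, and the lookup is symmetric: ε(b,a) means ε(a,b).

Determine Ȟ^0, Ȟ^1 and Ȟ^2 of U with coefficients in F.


Ȟ^0(U;F) ≅ Z, Ȟ^1(U;F) ≅ 0 and Ȟ^2(U;F) ≅ Z/2

nerve of the cover:
  V12={x5,x6,x7} V13={x1,x6,x17} V14={x16,x17,x30} V15={x23,x30,x33} V16={x3,x7,x23} V23={x6,x13,x15} V24={x4,x10,x19} V25={x9,x10,x15} V26={x7,x14,x19} V34={x12,x17,x32} V35={x15,x18,x21} V36={x21,x25,x32} V45={x10,x30,x31} V46={x19,x26,x32} V56={x21,x23,x29}
  V123={x6} V126={x7} V134={x17} V145={x30} V156={x23} V235={x15} V245={x10} V246={x19} V346={x32} V356={x21}
C dims 6,15,10; δ0: rk 5, SNF 1^5; δ1: rk 10, SNF 1^9·2
Ȟ^0 = (6 − 5) − 0 = 1, so Ȟ^0 ≅ Z
Ȟ^1 = (15 − 10) − 5 = 0, so Ȟ^1 ≅ 0
Ȟ^2 = (10 − 0) − 10 = 0 plus torsion [2], so Ȟ^2 ≅ Z/2


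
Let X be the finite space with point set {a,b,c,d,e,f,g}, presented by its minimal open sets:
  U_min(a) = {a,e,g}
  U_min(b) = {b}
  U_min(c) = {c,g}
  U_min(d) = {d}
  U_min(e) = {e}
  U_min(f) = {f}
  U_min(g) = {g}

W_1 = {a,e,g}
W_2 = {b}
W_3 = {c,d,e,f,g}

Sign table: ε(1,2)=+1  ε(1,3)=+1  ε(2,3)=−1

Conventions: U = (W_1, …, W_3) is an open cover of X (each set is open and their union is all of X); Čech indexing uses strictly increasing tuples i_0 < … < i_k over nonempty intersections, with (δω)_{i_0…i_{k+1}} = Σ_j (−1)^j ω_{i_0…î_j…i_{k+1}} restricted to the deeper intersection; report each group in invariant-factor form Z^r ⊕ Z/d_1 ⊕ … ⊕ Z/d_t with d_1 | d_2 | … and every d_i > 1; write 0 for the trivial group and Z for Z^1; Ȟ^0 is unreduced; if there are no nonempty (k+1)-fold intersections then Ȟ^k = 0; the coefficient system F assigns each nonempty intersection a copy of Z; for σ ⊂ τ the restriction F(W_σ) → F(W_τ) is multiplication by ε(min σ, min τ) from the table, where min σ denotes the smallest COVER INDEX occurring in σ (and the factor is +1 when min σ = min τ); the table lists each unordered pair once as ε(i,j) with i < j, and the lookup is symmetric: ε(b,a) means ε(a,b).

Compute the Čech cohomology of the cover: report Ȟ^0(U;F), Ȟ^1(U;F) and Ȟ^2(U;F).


nonempty intersections:
  W13={e,g}
C dims 3,1; δ0: rk 1, SNF 1^1
Ȟ^0: (3−1)−0=2 ⇒ Z^2
Ȟ^1: (1−0)−1=0 ⇒ 0
Ȟ^2: (0−0)−0=0 ⇒ 0

Ȟ^0 = Z^2, Ȟ^1 = 0 and Ȟ^2 = 0


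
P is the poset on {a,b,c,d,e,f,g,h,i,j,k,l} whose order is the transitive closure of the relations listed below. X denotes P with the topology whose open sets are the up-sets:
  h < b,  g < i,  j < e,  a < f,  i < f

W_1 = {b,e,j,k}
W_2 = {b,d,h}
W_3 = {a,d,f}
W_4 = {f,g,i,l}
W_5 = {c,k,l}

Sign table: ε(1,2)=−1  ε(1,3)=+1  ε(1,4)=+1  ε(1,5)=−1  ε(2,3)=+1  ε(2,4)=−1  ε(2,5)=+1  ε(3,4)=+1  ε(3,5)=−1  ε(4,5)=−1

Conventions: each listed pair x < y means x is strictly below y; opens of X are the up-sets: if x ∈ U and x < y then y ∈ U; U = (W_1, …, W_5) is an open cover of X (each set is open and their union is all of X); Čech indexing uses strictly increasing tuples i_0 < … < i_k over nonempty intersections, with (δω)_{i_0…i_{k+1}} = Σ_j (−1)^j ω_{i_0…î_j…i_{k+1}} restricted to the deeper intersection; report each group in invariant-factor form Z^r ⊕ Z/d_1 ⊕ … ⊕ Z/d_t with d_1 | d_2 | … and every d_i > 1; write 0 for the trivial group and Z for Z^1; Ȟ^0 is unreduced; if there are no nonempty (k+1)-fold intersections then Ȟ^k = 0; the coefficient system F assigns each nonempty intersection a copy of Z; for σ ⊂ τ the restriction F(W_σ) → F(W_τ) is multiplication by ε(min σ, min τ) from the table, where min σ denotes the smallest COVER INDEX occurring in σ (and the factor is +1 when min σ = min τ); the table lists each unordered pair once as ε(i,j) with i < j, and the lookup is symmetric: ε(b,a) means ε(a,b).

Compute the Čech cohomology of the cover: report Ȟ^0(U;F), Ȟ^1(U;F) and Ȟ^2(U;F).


nonempty overlaps:
  W12={b} W15={k} W23={d} W34={f} W45={l}
C dims 5,5; δ0: rk 5, SNF 1^4·2
degree 0: 5−5−0 = 0 → Ȟ^0 ≅ 0
degree 1: 5−0−5 = 0 plus torsion [2] → Ȟ^1 ≅ Z/2
degree 2: 0−0−0 = 0 → Ȟ^2 ≅ 0

Ȟ^0(U;F) ≅ 0,  Ȟ^1(U;F) ≅ Z/2,  Ȟ^2(U;F) ≅ 0


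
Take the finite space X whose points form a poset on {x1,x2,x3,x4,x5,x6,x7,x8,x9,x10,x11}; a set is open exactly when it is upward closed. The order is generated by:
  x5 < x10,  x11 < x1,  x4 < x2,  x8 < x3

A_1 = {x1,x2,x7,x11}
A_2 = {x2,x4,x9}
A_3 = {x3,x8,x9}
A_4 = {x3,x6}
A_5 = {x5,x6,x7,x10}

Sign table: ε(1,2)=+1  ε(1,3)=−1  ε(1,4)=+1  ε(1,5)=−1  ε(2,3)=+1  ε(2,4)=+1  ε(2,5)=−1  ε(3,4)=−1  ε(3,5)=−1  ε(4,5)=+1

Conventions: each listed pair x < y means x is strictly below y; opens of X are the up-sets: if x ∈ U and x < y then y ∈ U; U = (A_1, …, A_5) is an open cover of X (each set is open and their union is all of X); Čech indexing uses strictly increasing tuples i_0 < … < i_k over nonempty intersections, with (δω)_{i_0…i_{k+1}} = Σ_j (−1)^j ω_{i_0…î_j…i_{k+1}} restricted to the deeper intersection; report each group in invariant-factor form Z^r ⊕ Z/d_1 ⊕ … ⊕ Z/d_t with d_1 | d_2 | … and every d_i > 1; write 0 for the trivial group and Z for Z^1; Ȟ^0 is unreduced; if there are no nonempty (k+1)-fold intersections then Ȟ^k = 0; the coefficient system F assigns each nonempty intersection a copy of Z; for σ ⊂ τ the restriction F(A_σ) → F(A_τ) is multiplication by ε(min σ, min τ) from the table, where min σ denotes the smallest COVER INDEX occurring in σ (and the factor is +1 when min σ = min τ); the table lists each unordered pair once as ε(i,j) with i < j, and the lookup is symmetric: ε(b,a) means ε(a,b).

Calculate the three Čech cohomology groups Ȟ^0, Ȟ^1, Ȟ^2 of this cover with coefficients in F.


Ȟ^0 = Z; Ȟ^1 = Z; Ȟ^2 = 0

cover nerve:
  A12={x2} A15={x7} A23={x9} A34={x3} A45={x6}
C dims 5,5; δ0: rk 4, SNF 1^4
Ȟ^0: (5−4)−0=1 ⇒ Z
Ȟ^1: (5−0)−4=1 ⇒ Z
Ȟ^2: (0−0)−0=0 ⇒ 0


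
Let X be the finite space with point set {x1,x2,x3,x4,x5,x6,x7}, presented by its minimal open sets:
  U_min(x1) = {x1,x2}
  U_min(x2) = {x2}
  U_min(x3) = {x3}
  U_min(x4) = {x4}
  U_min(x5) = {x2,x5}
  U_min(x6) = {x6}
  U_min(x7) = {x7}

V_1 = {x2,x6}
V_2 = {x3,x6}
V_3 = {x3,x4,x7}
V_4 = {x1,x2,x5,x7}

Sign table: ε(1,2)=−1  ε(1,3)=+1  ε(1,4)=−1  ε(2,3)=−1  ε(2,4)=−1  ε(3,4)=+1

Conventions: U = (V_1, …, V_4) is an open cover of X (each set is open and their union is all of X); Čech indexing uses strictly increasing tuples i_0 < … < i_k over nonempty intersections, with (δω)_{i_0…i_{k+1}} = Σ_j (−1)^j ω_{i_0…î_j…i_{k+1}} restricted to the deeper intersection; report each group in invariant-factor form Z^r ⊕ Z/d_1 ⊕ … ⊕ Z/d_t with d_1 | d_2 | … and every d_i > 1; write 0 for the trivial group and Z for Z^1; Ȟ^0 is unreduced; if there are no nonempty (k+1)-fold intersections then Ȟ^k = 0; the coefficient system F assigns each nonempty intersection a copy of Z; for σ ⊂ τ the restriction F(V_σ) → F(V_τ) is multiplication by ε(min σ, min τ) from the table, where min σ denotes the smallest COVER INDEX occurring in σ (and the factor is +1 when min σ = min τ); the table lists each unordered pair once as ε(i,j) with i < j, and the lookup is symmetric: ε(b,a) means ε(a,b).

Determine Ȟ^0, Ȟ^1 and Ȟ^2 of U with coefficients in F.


intersection data:
  V12={x6} V14={x2} V23={x3} V34={x7}
C dims 4,4; δ0: rk 4, SNF 1^3·2
Ȟ^0 = (4 − 4) − 0 = 0, so Ȟ^0 ≅ 0
Ȟ^1 = (4 − 0) − 4 = 0 plus torsion [2], so Ȟ^1 ≅ Z/2
Ȟ^2 = (0 − 0) − 0 = 0, so Ȟ^2 ≅ 0

Ȟ^0 ≅ 0,  Ȟ^1 ≅ Z/2,  Ȟ^2 ≅ 0


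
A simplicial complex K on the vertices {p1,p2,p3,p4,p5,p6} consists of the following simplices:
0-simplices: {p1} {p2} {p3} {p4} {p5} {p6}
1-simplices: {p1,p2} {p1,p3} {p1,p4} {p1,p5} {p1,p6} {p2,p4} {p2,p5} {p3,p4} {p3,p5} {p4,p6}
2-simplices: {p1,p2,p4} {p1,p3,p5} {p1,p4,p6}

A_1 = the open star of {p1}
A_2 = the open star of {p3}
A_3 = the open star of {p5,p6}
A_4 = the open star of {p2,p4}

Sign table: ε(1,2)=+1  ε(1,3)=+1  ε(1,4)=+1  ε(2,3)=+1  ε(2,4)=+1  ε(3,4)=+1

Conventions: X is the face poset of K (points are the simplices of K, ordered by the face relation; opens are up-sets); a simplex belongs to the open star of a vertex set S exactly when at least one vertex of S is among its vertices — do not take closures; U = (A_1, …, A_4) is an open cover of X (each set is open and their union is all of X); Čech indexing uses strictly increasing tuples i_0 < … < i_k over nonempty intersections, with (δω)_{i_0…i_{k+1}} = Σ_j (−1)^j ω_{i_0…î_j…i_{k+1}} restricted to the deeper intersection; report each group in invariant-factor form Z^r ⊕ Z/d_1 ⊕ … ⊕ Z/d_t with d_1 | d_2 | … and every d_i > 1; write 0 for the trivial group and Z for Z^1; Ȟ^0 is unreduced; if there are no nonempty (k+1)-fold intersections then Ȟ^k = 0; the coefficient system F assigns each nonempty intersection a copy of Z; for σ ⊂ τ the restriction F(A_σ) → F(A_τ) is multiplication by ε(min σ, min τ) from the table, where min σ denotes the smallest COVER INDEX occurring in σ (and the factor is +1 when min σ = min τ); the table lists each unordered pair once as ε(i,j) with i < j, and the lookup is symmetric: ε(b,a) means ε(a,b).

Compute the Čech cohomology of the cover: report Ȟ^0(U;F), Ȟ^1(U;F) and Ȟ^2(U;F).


Ȟ^0(U;F) ≅ Z,  Ȟ^1(U;F) ≅ Z,  Ȟ^2(U;F) ≅ 0

nerve simplices:
  A1={{p1},{p1,p2},{p1,p3},{p1,p4},{p1,p5},{p1,p6},{p1,p2,p4},{p1,p3,p5},{p1,p4,p6}} A2={{p3},{p1,p3},{p3,p4},{p3,p5},{p1,p3,p5}} A3={{p5},{p6},{p1,p5},{p1,p6},{p2,p5},{p3,p5},{p4,p6},{p1,p3,p5},{p1,p4,p6}} A4={{p2},{p4},{p1,p2},{p1,p4},{p2,p4},{p2,p5},{p3,p4},{p4,p6},{p1,p2,p4},{p1,p4,p6}}
  A12={{p1,p3},{p1,p3,p5}} A13={{p1,p5},{p1,p6},{p1,p3,p5},{p1,p4,p6}} A14={{p1,p2},{p1,p4},{p1,p2,p4},{p1,p4,p6}} A23={{p3,p5},{p1,p3,p5}} A24={{p3,p4}} A34={{p2,p5},{p4,p6},{p1,p4,p6}}
  A123={{p1,p3,p5}} A134={{p1,p4,p6}}
C dims 4,6,2; δ0: rk 3, SNF 1^3; δ1: rk 2, SNF 1^2
degree 0: 4−3−0 = 1 → Ȟ^0 ≅ Z
degree 1: 6−2−3 = 1 → Ȟ^1 ≅ Z
degree 2: 2−0−2 = 0 → Ȟ^2 ≅ 0


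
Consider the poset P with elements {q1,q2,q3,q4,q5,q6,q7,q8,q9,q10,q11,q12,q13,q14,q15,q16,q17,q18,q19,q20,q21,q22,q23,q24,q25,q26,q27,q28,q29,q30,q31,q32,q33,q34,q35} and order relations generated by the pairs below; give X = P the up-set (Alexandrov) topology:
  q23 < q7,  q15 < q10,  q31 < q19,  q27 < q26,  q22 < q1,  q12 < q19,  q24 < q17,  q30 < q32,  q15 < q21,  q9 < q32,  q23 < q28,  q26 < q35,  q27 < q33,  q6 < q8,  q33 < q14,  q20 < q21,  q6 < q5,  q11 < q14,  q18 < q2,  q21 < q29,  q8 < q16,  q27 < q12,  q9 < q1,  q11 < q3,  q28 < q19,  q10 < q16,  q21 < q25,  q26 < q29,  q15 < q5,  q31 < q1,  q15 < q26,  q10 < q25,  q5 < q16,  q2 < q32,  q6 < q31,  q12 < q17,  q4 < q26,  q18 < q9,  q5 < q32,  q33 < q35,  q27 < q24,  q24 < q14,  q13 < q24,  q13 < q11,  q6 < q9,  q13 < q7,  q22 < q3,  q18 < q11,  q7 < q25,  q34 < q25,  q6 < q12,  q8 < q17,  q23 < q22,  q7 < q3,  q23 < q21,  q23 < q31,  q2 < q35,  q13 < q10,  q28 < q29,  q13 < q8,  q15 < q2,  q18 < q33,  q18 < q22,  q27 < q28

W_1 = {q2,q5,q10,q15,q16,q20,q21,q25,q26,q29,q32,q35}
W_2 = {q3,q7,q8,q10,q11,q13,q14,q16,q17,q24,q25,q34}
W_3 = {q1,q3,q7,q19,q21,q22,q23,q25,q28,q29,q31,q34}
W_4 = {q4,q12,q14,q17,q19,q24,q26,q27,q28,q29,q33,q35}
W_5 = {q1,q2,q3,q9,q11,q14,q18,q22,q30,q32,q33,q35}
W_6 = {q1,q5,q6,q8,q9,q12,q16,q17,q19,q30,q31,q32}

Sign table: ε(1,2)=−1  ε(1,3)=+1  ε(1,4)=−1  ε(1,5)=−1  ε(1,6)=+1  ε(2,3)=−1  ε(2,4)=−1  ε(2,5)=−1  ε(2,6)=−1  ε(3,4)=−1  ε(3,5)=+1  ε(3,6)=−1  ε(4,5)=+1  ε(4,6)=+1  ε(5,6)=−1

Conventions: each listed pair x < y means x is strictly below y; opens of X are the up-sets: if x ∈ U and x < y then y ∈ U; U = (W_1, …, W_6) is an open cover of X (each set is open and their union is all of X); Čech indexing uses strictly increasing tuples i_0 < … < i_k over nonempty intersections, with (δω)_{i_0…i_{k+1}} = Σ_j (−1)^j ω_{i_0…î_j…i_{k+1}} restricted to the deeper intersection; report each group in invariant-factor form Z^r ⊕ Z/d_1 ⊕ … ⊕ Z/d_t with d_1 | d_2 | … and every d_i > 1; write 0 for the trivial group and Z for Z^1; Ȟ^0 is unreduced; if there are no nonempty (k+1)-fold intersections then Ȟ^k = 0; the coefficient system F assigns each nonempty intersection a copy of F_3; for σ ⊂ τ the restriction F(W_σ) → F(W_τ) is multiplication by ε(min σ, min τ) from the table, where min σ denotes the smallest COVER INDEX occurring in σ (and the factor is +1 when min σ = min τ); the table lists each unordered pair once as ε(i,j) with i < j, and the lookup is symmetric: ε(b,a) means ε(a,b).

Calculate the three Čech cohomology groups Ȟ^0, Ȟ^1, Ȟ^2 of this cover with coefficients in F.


nerve simplices:
  W12={q10,q16,q25} W13={q21,q25,q29} W14={q26,q29,q35} W15={q2,q32,q35} W16={q5,q16,q32} W23={q3,q7,q25,q34} W24={q14,q17,q24} W25={q3,q11,q14} W26={q8,q16,q17} W34={q19,q28,q29} W35={q1,q3,q22} W36={q1,q19,q31} W45={q14,q33,q35} W46={q12,q17,q19} W56={q1,q9,q30,q32}
  W123={q25} W126={q16} W134={q29} W145={q35} W156={q32} W235={q3} W245={q14} W246={q17} W346={q19} W356={q1}
C dims 6,15,10; δ0: rk_F3 6; δ1: rk_F3 9
degree 0: 6−6−0 = 0 → Ȟ^0 ≅ 0
degree 1: 15−9−6 = 0 → Ȟ^1 ≅ 0
degree 2: 10−0−9 = 1 → Ȟ^2 ≅ Z/3

Ȟ^0(U;F) ≅ 0, Ȟ^1(U;F) ≅ 0, Ȟ^2(U;F) ≅ Z/3


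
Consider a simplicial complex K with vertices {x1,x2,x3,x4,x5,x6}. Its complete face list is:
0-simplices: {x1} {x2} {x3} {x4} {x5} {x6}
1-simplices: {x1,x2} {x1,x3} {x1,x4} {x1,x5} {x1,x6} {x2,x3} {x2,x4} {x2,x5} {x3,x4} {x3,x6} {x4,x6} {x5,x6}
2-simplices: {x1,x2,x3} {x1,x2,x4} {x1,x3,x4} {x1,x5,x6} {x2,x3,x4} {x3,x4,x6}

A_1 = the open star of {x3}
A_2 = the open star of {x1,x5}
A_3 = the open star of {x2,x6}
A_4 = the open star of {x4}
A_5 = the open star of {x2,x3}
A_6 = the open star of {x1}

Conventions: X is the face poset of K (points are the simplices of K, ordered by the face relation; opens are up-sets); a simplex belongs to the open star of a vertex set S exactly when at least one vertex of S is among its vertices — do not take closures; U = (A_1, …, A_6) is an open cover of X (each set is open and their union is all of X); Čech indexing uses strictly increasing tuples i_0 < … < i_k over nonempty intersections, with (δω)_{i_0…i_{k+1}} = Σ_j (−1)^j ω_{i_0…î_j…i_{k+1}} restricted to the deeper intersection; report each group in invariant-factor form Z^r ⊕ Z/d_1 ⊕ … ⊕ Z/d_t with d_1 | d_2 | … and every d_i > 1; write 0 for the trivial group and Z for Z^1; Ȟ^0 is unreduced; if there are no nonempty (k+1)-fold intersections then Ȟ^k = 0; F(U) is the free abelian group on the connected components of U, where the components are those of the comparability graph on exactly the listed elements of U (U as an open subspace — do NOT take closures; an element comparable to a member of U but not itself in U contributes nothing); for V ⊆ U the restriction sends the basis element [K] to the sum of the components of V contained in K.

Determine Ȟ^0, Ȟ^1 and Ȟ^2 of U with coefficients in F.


Ȟ^0(U;F) ≅ Z; Ȟ^1(U;F) ≅ Z^2; Ȟ^2(U;F) ≅ Z

intersection data:
  A1={{x3},{x1,x3},{x2,x3},{x3,x4},{x3,x6},{x1,x2,x3},{x1,x3,x4},{x2,x3,x4},{x3,x4,x6}} A2={{x1},{x5},{x1,x2},{x1,x3},{x1,x4},{x1,x5},{x1,x6},{x2,x5},{x5,x6},{x1,x2,x3},{x1,x2,x4},{x1,x3,x4},{x1,x5,x6}} A3={{x2},{x6},{x1,x2},{x1,x6},{x2,x3},{x2,x4},{x2,x5},{x3,x6},{x4,x6},{x5,x6},{x1,x2,x3},{x1,x2,x4},{x1,x5,x6},{x2,x3,x4},{x3,x4,x6}} A4={{x4},{x1,x4},{x2,x4},{x3,x4},{x4,x6},{x1,x2,x4},{x1,x3,x4},{x2,x3,x4},{x3,x4,x6}} A5={{x2},{x3},{x1,x2},{x1,x3},{x2,x3},{x2,x4},{x2,x5},{x3,x4},{x3,x6},{x1,x2,x3},{x1,x2,x4},{x1,x3,x4},{x2,x3,x4},{x3,x4,x6}} A6={{x1},{x1,x2},{x1,x3},{x1,x4},{x1,x5},{x1,x6},{x1,x2,x3},{x1,x2,x4},{x1,x3,x4},{x1,x5,x6}}
  A12={{x1,x3},{x1,x2,x3},{x1,x3,x4}} A13={{x2,x3},{x3,x6},{x1,x2,x3},{x2,x3,x4},{x3,x4,x6}} A14={{x3,x4},{x1,x3,x4},{x2,x3,x4},{x3,x4,x6}} A15={{x3},{x1,x3},{x2,x3},{x3,x4},{x3,x6},{x1,x2,x3},{x1,x3,x4},{x2,x3,x4},{x3,x4,x6}} A16={{x1,x3},{x1,x2,x3},{x1,x3,x4}} A23={{x1,x2},{x1,x6},{x2,x5},{x5,x6},{x1,x2,x3},{x1,x2,x4},{x1,x5,x6}} A24={{x1,x4},{x1,x2,x4},{x1,x3,x4}} A25={{x1,x2},{x1,x3},{x2,x5},{x1,x2,x3},{x1,x2,x4},{x1,x3,x4}} A26={{x1},{x1,x2},{x1,x3},{x1,x4},{x1,x5},{x1,x6},{x1,x2,x3},{x1,x2,x4},{x1,x3,x4},{x1,x5,x6}} A34={{x2,x4},{x4,x6},{x1,x2,x4},{x2,x3,x4},{x3,x4,x6}} A35={{x2},{x1,x2},{x2,x3},{x2,x4},{x2,x5},{x3,x6},{x1,x2,x3},{x1,x2,x4},{x2,x3,x4},{x3,x4,x6}} A36={{x1,x2},{x1,x6},{x1,x2,x3},{x1,x2,x4},{x1,x5,x6}} A45={{x2,x4},{x3,x4},{x1,x2,x4},{x1,x3,x4},{x2,x3,x4},{x3,x4,x6}} A46={{x1,x4},{x1,x2,x4},{x1,x3,x4}} A56={{x1,x2},{x1,x3},{x1,x2,x3},{x1,x2,x4},{x1,x3,x4}}
  A123={{x1,x2,x3}} A124={{x1,x3,x4}} A125={{x1,x3},{x1,x2,x3},{x1,x3,x4}} A126={{x1,x3},{x1,x2,x3},{x1,x3,x4}} A134={{x2,x3,x4},{x3,x4,x6}} A135={{x2,x3},{x3,x6},{x1,x2,x3},{x2,x3,x4},{x3,x4,x6}} A136={{x1,x2,x3}} A145={{x3,x4},{x1,x3,x4},{x2,x3,x4},{x3,x4,x6}} A146={{x1,x3,x4}} A156={{x1,x3},{x1,x2,x3},{x1,x3,x4}} A234={{x1,x2,x4}} A235={{x1,x2},{x2,x5},{x1,x2,x3},{x1,x2,x4}} A236={{x1,x2},{x1,x6},{x1,x2,x3},{x1,x2,x4},{x1,x5,x6}} A245={{x1,x2,x4},{x1,x3,x4}} A246={{x1,x4},{x1,x2,x4},{x1,x3,x4}} A256={{x1,x2},{x1,x3},{x1,x2,x3},{x1,x2,x4},{x1,x3,x4}} A345={{x2,x4},{x1,x2,x4},{x2,x3,x4},{x3,x4,x6}} A346={{x1,x2,x4}} A356={{x1,x2},{x1,x2,x3},{x1,x2,x4}} A456={{x1,x2,x4},{x1,x3,x4}}
  A1235={{x1,x2,x3}} A1236={{x1,x2,x3}} A1245={{x1,x3,x4}} A1246={{x1,x3,x4}} A1256={{x1,x3},{x1,x2,x3},{x1,x3,x4}} A1345={{x2,x3,x4},{x3,x4,x6}} A1356={{x1,x2,x3}} A1456={{x1,x3,x4}} A2345={{x1,x2,x4}} A2346={{x1,x2,x4}} A2356={{x1,x2},{x1,x2,x3},{x1,x2,x4}} A2456={{x1,x2,x4},{x1,x3,x4}} A3456={{x1,x2,x4}}
  A12356={{x1,x2,x3}} A12456={{x1,x3,x4}} A23456={{x1,x2,x4}}
components per intersection:
  A1: {{x3},{x1,x3},{x2,x3},{x3,x4},{x3,x6},{x1,x2,x3},{x1,x3,x4},{x2,x3,x4},{x3,x4,x6}}
  A2: {{x1},{x5},{x1,x2},{x1,x3},{x1,x4},{x1,x5},{x1,x6},{x2,x5},{x5,x6},{x1,x2,x3},{x1,x2,x4},{x1,x3,x4},{x1,x5,x6}}
  A3: {{x2},{x1,x2},{x2,x3},{x2,x4},{x2,x5},{x1,x2,x3},{x1,x2,x4},{x2,x3,x4}} {{x6},{x1,x6},{x3,x6},{x4,x6},{x5,x6},{x1,x5,x6},{x3,x4,x6}}
  A4: {{x4},{x1,x4},{x2,x4},{x3,x4},{x4,x6},{x1,x2,x4},{x1,x3,x4},{x2,x3,x4},{x3,x4,x6}}
  A5: {{x2},{x3},{x1,x2},{x1,x3},{x2,x3},{x2,x4},{x2,x5},{x3,x4},{x3,x6},{x1,x2,x3},{x1,x2,x4},{x1,x3,x4},{x2,x3,x4},{x3,x4,x6}}
  A6: {{x1},{x1,x2},{x1,x3},{x1,x4},{x1,x5},{x1,x6},{x1,x2,x3},{x1,x2,x4},{x1,x3,x4},{x1,x5,x6}}
  A12: {{x1,x3},{x1,x2,x3},{x1,x3,x4}}
  A13: {{x2,x3},{x1,x2,x3},{x2,x3,x4}} {{x3,x6},{x3,x4,x6}}
  A14: {{x3,x4},{x1,x3,x4},{x2,x3,x4},{x3,x4,x6}}
  A15: {{x3},{x1,x3},{x2,x3},{x3,x4},{x3,x6},{x1,x2,x3},{x1,x3,x4},{x2,x3,x4},{x3,x4,x6}}
  A16: {{x1,x3},{x1,x2,x3},{x1,x3,x4}}
  A23: {{x1,x2},{x1,x2,x3},{x1,x2,x4}} {{x1,x6},{x5,x6},{x1,x5,x6}} {{x2,x5}}
  A24: {{x1,x4},{x1,x2,x4},{x1,x3,x4}}
  A25: {{x1,x2},{x1,x3},{x1,x2,x3},{x1,x2,x4},{x1,x3,x4}} {{x2,x5}}
  A26: {{x1},{x1,x2},{x1,x3},{x1,x4},{x1,x5},{x1,x6},{x1,x2,x3},{x1,x2,x4},{x1,x3,x4},{x1,x5,x6}}
  A34: {{x2,x4},{x1,x2,x4},{x2,x3,x4}} {{x4,x6},{x3,x4,x6}}
  A35: {{x2},{x1,x2},{x2,x3},{x2,x4},{x2,x5},{x1,x2,x3},{x1,x2,x4},{x2,x3,x4}} {{x3,x6},{x3,x4,x6}}
  A36: {{x1,x2},{x1,x2,x3},{x1,x2,x4}} {{x1,x6},{x1,x5,x6}}
  A45: {{x2,x4},{x3,x4},{x1,x2,x4},{x1,x3,x4},{x2,x3,x4},{x3,x4,x6}}
  A46: {{x1,x4},{x1,x2,x4},{x1,x3,x4}}
  A56: {{x1,x2},{x1,x3},{x1,x2,x3},{x1,x2,x4},{x1,x3,x4}}
  A123: {{x1,x2,x3}}
  A124: {{x1,x3,x4}}
  A125: {{x1,x3},{x1,x2,x3},{x1,x3,x4}}
  A126: {{x1,x3},{x1,x2,x3},{x1,x3,x4}}
  A134: {{x2,x3,x4}} {{x3,x4,x6}}
  A135: {{x2,x3},{x1,x2,x3},{x2,x3,x4}} {{x3,x6},{x3,x4,x6}}
  A136: {{x1,x2,x3}}
  A145: {{x3,x4},{x1,x3,x4},{x2,x3,x4},{x3,x4,x6}}
  A146: {{x1,x3,x4}}
  A156: {{x1,x3},{x1,x2,x3},{x1,x3,x4}}
  A234: {{x1,x2,x4}}
  A235: {{x1,x2},{x1,x2,x3},{x1,x2,x4}} {{x2,x5}}
  A236: {{x1,x2},{x1,x2,x3},{x1,x2,x4}} {{x1,x6},{x1,x5,x6}}
  A245: {{x1,x2,x4}} {{x1,x3,x4}}
  A246: {{x1,x4},{x1,x2,x4},{x1,x3,x4}}
  A256: {{x1,x2},{x1,x3},{x1,x2,x3},{x1,x2,x4},{x1,x3,x4}}
  A345: {{x2,x4},{x1,x2,x4},{x2,x3,x4}} {{x3,x4,x6}}
  A346: {{x1,x2,x4}}
  A356: {{x1,x2},{x1,x2,x3},{x1,x2,x4}}
  A456: {{x1,x2,x4}} {{x1,x3,x4}}
  A1235: {{x1,x2,x3}}
  A1236: {{x1,x2,x3}}
  A1245: {{x1,x3,x4}}
  A1246: {{x1,x3,x4}}
  A1256: {{x1,x3},{x1,x2,x3},{x1,x3,x4}}
  A1345: {{x2,x3,x4}} {{x3,x4,x6}}
  A1356: {{x1,x2,x3}}
  A1456: {{x1,x3,x4}}
  A2345: {{x1,x2,x4}}
  A2346: {{x1,x2,x4}}
  A2356: {{x1,x2},{x1,x2,x3},{x1,x2,x4}}
  A2456: {{x1,x2,x4}} {{x1,x3,x4}}
  A3456: {{x1,x2,x4}}
  A12356: {{x1,x2,x3}}
  A12456: {{x1,x3,x4}}
  A23456: {{x1,x2,x4}}
C dims 7,22,27,15; δ0: rk 6, SNF 1^6; δ1: rk 14, SNF 1^14; δ2: rk 12, SNF 1^12
Ȟ^0 = (7 − 6) − 0 = 1, so Ȟ^0 ≅ Z
Ȟ^1 = (22 − 14) − 6 = 2, so Ȟ^1 ≅ Z^2
Ȟ^2 = (27 − 12) − 14 = 1, so Ȟ^2 ≅ Z


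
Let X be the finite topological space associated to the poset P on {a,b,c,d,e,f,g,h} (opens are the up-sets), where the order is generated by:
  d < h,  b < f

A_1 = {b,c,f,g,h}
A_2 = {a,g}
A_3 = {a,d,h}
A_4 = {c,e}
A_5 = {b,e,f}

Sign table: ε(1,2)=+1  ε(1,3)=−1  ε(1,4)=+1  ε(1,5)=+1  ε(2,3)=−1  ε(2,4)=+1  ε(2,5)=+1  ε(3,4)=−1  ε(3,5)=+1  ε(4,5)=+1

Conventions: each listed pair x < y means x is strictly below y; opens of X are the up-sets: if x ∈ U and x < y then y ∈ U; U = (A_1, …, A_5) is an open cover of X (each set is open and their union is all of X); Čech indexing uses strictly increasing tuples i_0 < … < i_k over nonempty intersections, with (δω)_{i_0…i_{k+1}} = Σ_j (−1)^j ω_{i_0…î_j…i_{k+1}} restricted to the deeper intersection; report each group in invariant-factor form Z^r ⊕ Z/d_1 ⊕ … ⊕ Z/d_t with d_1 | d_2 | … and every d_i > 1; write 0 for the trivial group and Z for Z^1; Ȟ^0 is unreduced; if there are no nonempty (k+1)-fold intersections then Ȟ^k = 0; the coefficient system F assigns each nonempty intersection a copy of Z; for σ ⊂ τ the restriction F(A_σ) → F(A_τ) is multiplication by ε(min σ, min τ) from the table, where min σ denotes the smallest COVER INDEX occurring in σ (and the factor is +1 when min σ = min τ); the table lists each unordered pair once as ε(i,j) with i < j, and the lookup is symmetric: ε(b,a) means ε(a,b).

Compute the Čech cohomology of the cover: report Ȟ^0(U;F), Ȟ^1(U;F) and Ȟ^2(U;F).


Ȟ^0 = Z,  Ȟ^1 = Z^2,  Ȟ^2 = 0

nonempty overlaps:
  A12={g} A13={h} A14={c} A15={b,f} A23={a} A45={e}
C dims 5,6; δ0: rk 4, SNF 1^4
degree 0: 5−4−0 = 1 → Ȟ^0 ≅ Z
degree 1: 6−0−4 = 2 → Ȟ^1 ≅ Z^2
degree 2: 0−0−0 = 0 → Ȟ^2 ≅ 0


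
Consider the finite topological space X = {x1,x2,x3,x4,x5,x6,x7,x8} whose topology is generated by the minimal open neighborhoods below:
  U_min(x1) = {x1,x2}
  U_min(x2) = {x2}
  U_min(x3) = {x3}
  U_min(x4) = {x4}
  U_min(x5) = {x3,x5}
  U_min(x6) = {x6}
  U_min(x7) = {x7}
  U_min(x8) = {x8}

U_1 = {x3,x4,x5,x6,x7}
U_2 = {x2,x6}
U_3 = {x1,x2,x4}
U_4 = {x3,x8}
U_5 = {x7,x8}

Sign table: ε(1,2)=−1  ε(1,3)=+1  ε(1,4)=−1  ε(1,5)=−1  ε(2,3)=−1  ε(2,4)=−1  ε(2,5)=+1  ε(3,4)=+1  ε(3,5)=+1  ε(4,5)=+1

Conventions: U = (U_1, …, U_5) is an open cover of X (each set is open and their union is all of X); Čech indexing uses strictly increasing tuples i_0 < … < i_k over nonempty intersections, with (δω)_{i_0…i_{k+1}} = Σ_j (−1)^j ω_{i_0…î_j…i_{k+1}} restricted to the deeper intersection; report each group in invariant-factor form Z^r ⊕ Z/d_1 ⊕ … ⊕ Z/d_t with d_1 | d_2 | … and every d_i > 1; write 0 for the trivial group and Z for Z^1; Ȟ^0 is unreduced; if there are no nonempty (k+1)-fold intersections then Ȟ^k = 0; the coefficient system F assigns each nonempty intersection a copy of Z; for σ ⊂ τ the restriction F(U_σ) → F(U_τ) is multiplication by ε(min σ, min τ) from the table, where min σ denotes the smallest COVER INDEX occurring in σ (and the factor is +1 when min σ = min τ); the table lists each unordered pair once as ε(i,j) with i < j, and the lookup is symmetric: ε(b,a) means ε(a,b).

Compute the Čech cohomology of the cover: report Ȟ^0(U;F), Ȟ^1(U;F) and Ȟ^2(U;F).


nerve of the cover:
  U12={x6} U13={x4} U14={x3} U15={x7} U23={x2} U45={x8}
C dims 5,6; δ0: rk 4, SNF 1^4
Ȟ^0 = (5 − 4) − 0 = 1, so Ȟ^0 ≅ Z
Ȟ^1 = (6 − 0) − 4 = 2, so Ȟ^1 ≅ Z^2
Ȟ^2 = (0 − 0) − 0 = 0, so Ȟ^2 ≅ 0

Ȟ^0 ≅ Z, Ȟ^1 ≅ Z^2 and Ȟ^2 ≅ 0


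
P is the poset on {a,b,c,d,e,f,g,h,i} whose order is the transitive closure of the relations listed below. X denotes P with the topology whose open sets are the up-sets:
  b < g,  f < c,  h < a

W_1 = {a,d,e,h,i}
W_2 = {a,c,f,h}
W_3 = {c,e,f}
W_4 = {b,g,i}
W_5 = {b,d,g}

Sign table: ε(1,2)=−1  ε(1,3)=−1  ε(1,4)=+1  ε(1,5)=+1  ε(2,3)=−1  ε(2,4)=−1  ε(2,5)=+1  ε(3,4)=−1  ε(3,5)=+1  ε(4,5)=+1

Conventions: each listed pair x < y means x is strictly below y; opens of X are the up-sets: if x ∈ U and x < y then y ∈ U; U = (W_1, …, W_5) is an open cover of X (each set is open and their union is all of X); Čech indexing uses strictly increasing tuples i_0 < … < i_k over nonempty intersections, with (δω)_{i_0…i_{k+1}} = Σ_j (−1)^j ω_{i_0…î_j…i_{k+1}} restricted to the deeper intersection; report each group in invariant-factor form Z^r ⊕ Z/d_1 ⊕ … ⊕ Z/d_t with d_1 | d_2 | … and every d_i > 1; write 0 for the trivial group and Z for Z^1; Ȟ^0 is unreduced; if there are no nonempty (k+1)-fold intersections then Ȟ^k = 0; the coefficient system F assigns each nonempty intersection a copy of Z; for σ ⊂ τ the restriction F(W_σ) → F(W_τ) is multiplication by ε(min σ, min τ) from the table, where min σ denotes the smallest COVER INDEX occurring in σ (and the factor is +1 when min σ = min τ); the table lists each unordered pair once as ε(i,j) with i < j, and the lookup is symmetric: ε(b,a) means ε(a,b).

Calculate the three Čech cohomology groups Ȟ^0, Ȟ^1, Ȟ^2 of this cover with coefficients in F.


Ȟ^0 = 0, Ȟ^1 = Z ⊕ Z/2 and Ȟ^2 = 0

nonempty overlaps:
  W12={a,h} W13={e} W14={i} W15={d} W23={c,f} W45={b,g}
C dims 5,6; δ0: rk 5, SNF 1^4·2
degree 0: 5−5−0 = 0 → Ȟ^0 ≅ 0
degree 1: 6−0−5 = 1 plus torsion [2] → Ȟ^1 ≅ Z ⊕ Z/2
degree 2: 0−0−0 = 0 → Ȟ^2 ≅ 0


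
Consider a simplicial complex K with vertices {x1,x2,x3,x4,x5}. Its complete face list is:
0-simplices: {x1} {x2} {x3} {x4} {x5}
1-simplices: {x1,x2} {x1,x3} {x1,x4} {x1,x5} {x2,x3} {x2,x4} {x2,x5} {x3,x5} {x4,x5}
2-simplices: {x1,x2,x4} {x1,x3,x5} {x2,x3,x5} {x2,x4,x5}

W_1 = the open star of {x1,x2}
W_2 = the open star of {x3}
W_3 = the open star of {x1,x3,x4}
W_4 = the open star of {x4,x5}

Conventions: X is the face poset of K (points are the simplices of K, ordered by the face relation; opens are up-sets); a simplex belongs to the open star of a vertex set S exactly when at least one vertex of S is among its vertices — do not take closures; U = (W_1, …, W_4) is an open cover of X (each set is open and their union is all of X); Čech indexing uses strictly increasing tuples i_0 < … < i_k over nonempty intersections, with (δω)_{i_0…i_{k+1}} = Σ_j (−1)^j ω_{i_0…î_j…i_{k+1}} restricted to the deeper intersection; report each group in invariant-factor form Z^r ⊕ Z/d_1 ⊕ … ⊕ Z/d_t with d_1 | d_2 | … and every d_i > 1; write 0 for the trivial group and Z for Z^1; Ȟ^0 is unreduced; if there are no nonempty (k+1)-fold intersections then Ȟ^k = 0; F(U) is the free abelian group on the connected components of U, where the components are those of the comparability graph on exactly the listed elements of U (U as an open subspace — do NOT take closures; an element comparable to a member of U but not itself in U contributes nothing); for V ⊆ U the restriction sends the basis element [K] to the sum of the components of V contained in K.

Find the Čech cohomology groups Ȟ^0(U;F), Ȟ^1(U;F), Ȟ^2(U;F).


cover nerve:
  W1={{x1},{x2},{x1,x2},{x1,x3},{x1,x4},{x1,x5},{x2,x3},{x2,x4},{x2,x5},{x1,x2,x4},{x1,x3,x5},{x2,x3,x5},{x2,x4,x5}} W2={{x3},{x1,x3},{x2,x3},{x3,x5},{x1,x3,x5},{x2,x3,x5}} W3={{x1},{x3},{x4},{x1,x2},{x1,x3},{x1,x4},{x1,x5},{x2,x3},{x2,x4},{x3,x5},{x4,x5},{x1,x2,x4},{x1,x3,x5},{x2,x3,x5},{x2,x4,x5}} W4={{x4},{x5},{x1,x4},{x1,x5},{x2,x4},{x2,x5},{x3,x5},{x4,x5},{x1,x2,x4},{x1,x3,x5},{x2,x3,x5},{x2,x4,x5}}
  W12={{x1,x3},{x2,x3},{x1,x3,x5},{x2,x3,x5}} W13={{x1},{x1,x2},{x1,x3},{x1,x4},{x1,x5},{x2,x3},{x2,x4},{x1,x2,x4},{x1,x3,x5},{x2,x3,x5},{x2,x4,x5}} W14={{x1,x4},{x1,x5},{x2,x4},{x2,x5},{x1,x2,x4},{x1,x3,x5},{x2,x3,x5},{x2,x4,x5}} W23={{x3},{x1,x3},{x2,x3},{x3,x5},{x1,x3,x5},{x2,x3,x5}} W24={{x3,x5},{x1,x3,x5},{x2,x3,x5}} W34={{x4},{x1,x4},{x1,x5},{x2,x4},{x3,x5},{x4,x5},{x1,x2,x4},{x1,x3,x5},{x2,x3,x5},{x2,x4,x5}}
  W123={{x1,x3},{x2,x3},{x1,x3,x5},{x2,x3,x5}} W124={{x1,x3,x5},{x2,x3,x5}} W134={{x1,x4},{x1,x5},{x2,x4},{x1,x2,x4},{x1,x3,x5},{x2,x3,x5},{x2,x4,x5}} W234={{x3,x5},{x1,x3,x5},{x2,x3,x5}}
  W1234={{x1,x3,x5},{x2,x3,x5}}
components per intersection:
  W1: {{x1},{x2},{x1,x2},{x1,x3},{x1,x4},{x1,x5},{x2,x3},{x2,x4},{x2,x5},{x1,x2,x4},{x1,x3,x5},{x2,x3,x5},{x2,x4,x5}}
  W2: {{x3},{x1,x3},{x2,x3},{x3,x5},{x1,x3,x5},{x2,x3,x5}}
  W3: {{x1},{x3},{x4},{x1,x2},{x1,x3},{x1,x4},{x1,x5},{x2,x3},{x2,x4},{x3,x5},{x4,x5},{x1,x2,x4},{x1,x3,x5},{x2,x3,x5},{x2,x4,x5}}
  W4: {{x4},{x5},{x1,x4},{x1,x5},{x2,x4},{x2,x5},{x3,x5},{x4,x5},{x1,x2,x4},{x1,x3,x5},{x2,x3,x5},{x2,x4,x5}}
  W12: {{x1,x3},{x1,x3,x5}} {{x2,x3},{x2,x3,x5}}
  W13: {{x1},{x1,x2},{x1,x3},{x1,x4},{x1,x5},{x2,x4},{x1,x2,x4},{x1,x3,x5},{x2,x4,x5}} {{x2,x3},{x2,x3,x5}}
  W14: {{x1,x4},{x2,x4},{x2,x5},{x1,x2,x4},{x2,x3,x5},{x2,x4,x5}} {{x1,x5},{x1,x3,x5}}
  W23: {{x3},{x1,x3},{x2,x3},{x3,x5},{x1,x3,x5},{x2,x3,x5}}
  W24: {{x3,x5},{x1,x3,x5},{x2,x3,x5}}
  W34: {{x4},{x1,x4},{x2,x4},{x4,x5},{x1,x2,x4},{x2,x4,x5}} {{x1,x5},{x3,x5},{x1,x3,x5},{x2,x3,x5}}
  W123: {{x1,x3},{x1,x3,x5}} {{x2,x3},{x2,x3,x5}}
  W124: {{x1,x3,x5}} {{x2,x3,x5}}
  W134: {{x1,x4},{x2,x4},{x1,x2,x4},{x2,x4,x5}} {{x1,x5},{x1,x3,x5}} {{x2,x3,x5}}
  W234: {{x3,x5},{x1,x3,x5},{x2,x3,x5}}
  W1234: {{x1,x3,x5}} {{x2,x3,x5}}
C dims 4,10,8,2; δ0: rk 3, SNF 1^3; δ1: rk 6, SNF 1^6; δ2: rk 2, SNF 1^2
Ȟ^0: (4−3)−0=1 ⇒ Z
Ȟ^1: (10−6)−3=1 ⇒ Z
Ȟ^2: (8−2)−6=0 ⇒ 0

Ȟ^0 ≅ Z, Ȟ^1 ≅ Z and Ȟ^2 ≅ 0
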